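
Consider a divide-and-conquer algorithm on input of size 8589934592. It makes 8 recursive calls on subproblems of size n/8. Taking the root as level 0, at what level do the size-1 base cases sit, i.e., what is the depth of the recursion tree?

For divide and conquer with division factor 8:

Problem sizes at each level:
Level 0: 8589934592
Level 1: 1073741824
Level 2: 134217728
Level 3: 16777216
Level 4: 2097152
Level 5: 262144
Level 6: 32768
Level 7: 4096
Level 8: 512
Level 9: 64
Level 10: 8
Level 11: 1

The root is level 0 and the size-1 base case is level 11 (the tree spans levels 0 through 11, i.e. 12 levels counting the root), so the depth is the number of divisions: log_8(8589934592) = 11

The recursion tree depth is log_8(8589934592) = 11. At each level, the problem size is divided by 8, so it takes 11 divisions to reduce to a base case of size 1. The algorithm makes 8 recursive calls at each level.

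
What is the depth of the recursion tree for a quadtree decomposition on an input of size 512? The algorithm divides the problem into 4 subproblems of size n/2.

For divide and conquer with division factor 2:

Problem sizes at each level:
Level 0: 512
Level 1: 256
Level 2: 128
Level 3: 64
Level 4: 32
Level 5: 16
Level 6: 8
Level 7: 4
Level 8: 2
Level 9: 1

The root is level 0 and the size-1 base case is level 9 (the tree spans levels 0 through 9, i.e. 10 levels counting the root), so the depth is the number of divisions: log_2(512) = 9

The recursion tree depth is log_2(512) = 9. At each level, the problem size is divided by 2, so it takes 9 divisions to reduce to a base case of size 1. The algorithm makes 4 recursive calls at each level.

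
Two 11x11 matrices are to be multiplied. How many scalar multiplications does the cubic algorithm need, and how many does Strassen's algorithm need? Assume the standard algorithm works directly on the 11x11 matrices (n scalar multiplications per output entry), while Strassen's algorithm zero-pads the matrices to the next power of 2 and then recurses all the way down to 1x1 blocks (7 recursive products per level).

Matrix multiplication for 11x11 matrices:

Strassen's algorithm requires power-of-2 dimensions. Pad 11x11 to 16x16 (next power of 2).

Standard algorithm: 11^3 = 1331 multiplications
Strassen's algorithm: 7^(log2(16)) = 7^4 = 2401 multiplications
Difference: 1331 - 2401 = -1070 (Strassen uses MORE here due to padding overhead — for small or just-over-power-of-2 n, padding can outweigh the per-level savings)

Standard: 1331 multiplications (11^3). Strassen: 2401 multiplications (7^4, after padding to 16x16). Strassen reduces 8 recursive multiplications to 7 at each level.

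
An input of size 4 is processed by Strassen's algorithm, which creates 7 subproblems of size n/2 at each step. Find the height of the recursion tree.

For divide and conquer with division factor 2:

Problem sizes at each level:
Level 0: 4
Level 1: 2
Level 2: 1

The root is level 0 and the size-1 base case is level 2 (the tree spans levels 0 through 2, i.e. 3 levels counting the root), so the depth is the number of divisions: log_2(4) = 2

The recursion tree depth is log_2(4) = 2. At each level, the problem size is divided by 2, so it takes 2 divisions to reduce to a base case of size 1. The algorithm makes 7 recursive calls at each level.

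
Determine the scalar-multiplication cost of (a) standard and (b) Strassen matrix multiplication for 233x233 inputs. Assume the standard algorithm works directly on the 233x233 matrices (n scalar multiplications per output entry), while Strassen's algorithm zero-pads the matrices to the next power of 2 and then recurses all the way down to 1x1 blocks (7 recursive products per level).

Matrix multiplication for 233x233 matrices:

Strassen's algorithm requires power-of-2 dimensions. Pad 233x233 to 256x256 (next power of 2).

Standard algorithm: 233^3 = 12649337 multiplications
Strassen's algorithm: 7^(log2(256)) = 7^8 = 5764801 multiplications
Savings: 12649337 - 5764801 = 6884536 multiplications

Standard: 12649337 multiplications (233^3). Strassen: 5764801 multiplications (7^8, after padding to 256x256). Strassen reduces 8 recursive multiplications to 7 at each level.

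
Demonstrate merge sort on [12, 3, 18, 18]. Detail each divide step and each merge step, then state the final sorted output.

Merge sort trace:

Split: [12, 3, 18, 18] -> [12, 3] and [18, 18]
  Split: [12, 3] -> [12] and [3]
  Merge: [12] + [3] -> [3, 12]
  Split: [18, 18] -> [18] and [18]
  Merge: [18] + [18] -> [18, 18]
Merge: [3, 12] + [18, 18] -> [3, 12, 18, 18]

Final sorted array: [3, 12, 18, 18]

The merge sort proceeds by recursively splitting the array and merging sorted halves.
After all merges, the sorted array is [3, 12, 18, 18].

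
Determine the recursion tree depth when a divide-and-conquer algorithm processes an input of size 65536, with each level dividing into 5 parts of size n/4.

For divide and conquer with division factor 4:

Problem sizes at each level:
Level 0: 65536
Level 1: 16384
Level 2: 4096
Level 3: 1024
Level 4: 256
Level 5: 64
Level 6: 16
Level 7: 4
Level 8: 1

The root is level 0 and the size-1 base case is level 8 (the tree spans levels 0 through 8, i.e. 9 levels counting the root), so the depth is the number of divisions: log_4(65536) = 8

The recursion tree depth is log_4(65536) = 8. At each level, the problem size is divided by 4, so it takes 8 divisions to reduce to a base case of size 1. The algorithm makes 5 recursive calls at each level.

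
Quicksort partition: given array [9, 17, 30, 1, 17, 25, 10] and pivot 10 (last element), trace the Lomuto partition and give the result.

Lomuto partition with pivot = 10:

Initial array: [9, 17, 30, 1, 17, 25, 10]

arr[0]=9 <= 10: swap with position 0, array becomes [9, 17, 30, 1, 17, 25, 10]
arr[1]=17 > 10: no swap
arr[2]=30 > 10: no swap
arr[3]=1 <= 10: swap with position 1, array becomes [9, 1, 30, 17, 17, 25, 10]
arr[4]=17 > 10: no swap
arr[5]=25 > 10: no swap

Place pivot at position 2: [9, 1, 10, 17, 17, 25, 30]
Pivot position: 2

After partitioning with pivot 10, the array becomes [9, 1, 10, 17, 17, 25, 30]. The pivot is placed at index 2. All elements to the left of the pivot are <= 10, and all elements to the right are > 10.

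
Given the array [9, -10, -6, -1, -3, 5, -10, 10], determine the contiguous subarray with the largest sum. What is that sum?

Using Kadane's algorithm on [9, -10, -6, -1, -3, 5, -10, 10]:

Scanning through the array:
Position 1 (value -10): max_ending_here = -1, max_so_far = 9
Position 2 (value -6): max_ending_here = -6, max_so_far = 9
Position 3 (value -1): max_ending_here = -1, max_so_far = 9
Position 4 (value -3): max_ending_here = -3, max_so_far = 9
Position 5 (value 5): max_ending_here = 5, max_so_far = 9
Position 6 (value -10): max_ending_here = -5, max_so_far = 9
Position 7 (value 10): max_ending_here = 10, max_so_far = 10

Maximum subarray: [10]
Maximum sum: 10

The maximum subarray is [10] with sum 10. This subarray runs from index 7 to index 7.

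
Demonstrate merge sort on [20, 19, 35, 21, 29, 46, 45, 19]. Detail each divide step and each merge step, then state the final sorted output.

Merge sort trace:

Split: [20, 19, 35, 21, 29, 46, 45, 19] -> [20, 19, 35, 21] and [29, 46, 45, 19]
  Split: [20, 19, 35, 21] -> [20, 19] and [35, 21]
    Split: [20, 19] -> [20] and [19]
    Merge: [20] + [19] -> [19, 20]
    Split: [35, 21] -> [35] and [21]
    Merge: [35] + [21] -> [21, 35]
  Merge: [19, 20] + [21, 35] -> [19, 20, 21, 35]
  Split: [29, 46, 45, 19] -> [29, 46] and [45, 19]
    Split: [29, 46] -> [29] and [46]
    Merge: [29] + [46] -> [29, 46]
    Split: [45, 19] -> [45] and [19]
    Merge: [45] + [19] -> [19, 45]
  Merge: [29, 46] + [19, 45] -> [19, 29, 45, 46]
Merge: [19, 20, 21, 35] + [19, 29, 45, 46] -> [19, 19, 20, 21, 29, 35, 45, 46]

Final sorted array: [19, 19, 20, 21, 29, 35, 45, 46]

The merge sort proceeds by recursively splitting the array and merging sorted halves.
After all merges, the sorted array is [19, 19, 20, 21, 29, 35, 45, 46].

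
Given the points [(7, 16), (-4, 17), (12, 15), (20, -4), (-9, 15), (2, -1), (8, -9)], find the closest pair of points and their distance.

Computing all pairwise distances among 7 points:

d((7, 16), (-4, 17)) = 11.0454
d((7, 16), (12, 15)) = 5.099 <-- minimum
d((7, 16), (20, -4)) = 23.8537
d((7, 16), (-9, 15)) = 16.0312
d((7, 16), (2, -1)) = 17.72
d((7, 16), (8, -9)) = 25.02
d((-4, 17), (12, 15)) = 16.1245
d((-4, 17), (20, -4)) = 31.8904
d((-4, 17), (-9, 15)) = 5.3852
d((-4, 17), (2, -1)) = 18.9737
d((-4, 17), (8, -9)) = 28.6356
d((12, 15), (20, -4)) = 20.6155
d((12, 15), (-9, 15)) = 21.0
d((12, 15), (2, -1)) = 18.868
d((12, 15), (8, -9)) = 24.3311
d((20, -4), (-9, 15)) = 34.6699
d((20, -4), (2, -1)) = 18.2483
d((20, -4), (8, -9)) = 13.0
d((-9, 15), (2, -1)) = 19.4165
d((-9, 15), (8, -9)) = 29.4109
d((2, -1), (8, -9)) = 10.0

Closest pair: (7, 16) and (12, 15) with distance 5.099

The closest pair is (7, 16) and (12, 15) with Euclidean distance 5.099. For 7 points, brute-force pairwise comparison is shown above. For large n, the divide-and-conquer algorithm (sort by x, recurse on halves, check the dividing strip) achieves O(n log n).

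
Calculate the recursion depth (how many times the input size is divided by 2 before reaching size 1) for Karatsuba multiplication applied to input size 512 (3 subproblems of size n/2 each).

For divide and conquer with division factor 2:

Problem sizes at each level:
Level 0: 512
Level 1: 256
Level 2: 128
Level 3: 64
Level 4: 32
Level 5: 16
Level 6: 8
Level 7: 4
Level 8: 2
Level 9: 1

The root is level 0 and the size-1 base case is level 9 (the tree spans levels 0 through 9, i.e. 10 levels counting the root), so the depth is the number of divisions: log_2(512) = 9

The recursion tree depth is log_2(512) = 9. At each level, the problem size is divided by 2, so it takes 9 divisions to reduce to a base case of size 1. The algorithm makes 3 recursive calls at each level.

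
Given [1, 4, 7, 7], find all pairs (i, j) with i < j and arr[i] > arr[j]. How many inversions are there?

Finding inversions in [1, 4, 7, 7]:


Total inversions: 0

The array has 0 inversions. It is already sorted.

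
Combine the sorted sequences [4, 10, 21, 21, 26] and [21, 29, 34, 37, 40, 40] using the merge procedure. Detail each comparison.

Merging process:

Compare 4 vs 21: take 4 from left. Merged: [4]
Compare 10 vs 21: take 10 from left. Merged: [4, 10]
Compare 21 vs 21: take 21 from left. Merged: [4, 10, 21]
Compare 21 vs 21: take 21 from left. Merged: [4, 10, 21, 21]
Compare 26 vs 21: take 21 from right. Merged: [4, 10, 21, 21, 21]
Compare 26 vs 29: take 26 from left. Merged: [4, 10, 21, 21, 21, 26]
Append remaining from right: [29, 34, 37, 40, 40]. Merged: [4, 10, 21, 21, 21, 26, 29, 34, 37, 40, 40]

Final merged array: [4, 10, 21, 21, 21, 26, 29, 34, 37, 40, 40]
Total comparisons: 6

The merged array is [4, 10, 21, 21, 21, 26, 29, 34, 37, 40, 40], requiring 6 comparisons. The merge step runs in O(n) time where n is the total number of elements.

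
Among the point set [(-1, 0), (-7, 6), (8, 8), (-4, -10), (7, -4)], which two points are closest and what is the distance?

Computing all pairwise distances among 5 points:

d((-1, 0), (-7, 6)) = 8.4853 <-- minimum
d((-1, 0), (8, 8)) = 12.0416
d((-1, 0), (-4, -10)) = 10.4403
d((-1, 0), (7, -4)) = 8.9443
d((-7, 6), (8, 8)) = 15.1327
d((-7, 6), (-4, -10)) = 16.2788
d((-7, 6), (7, -4)) = 17.2047
d((8, 8), (-4, -10)) = 21.6333
d((8, 8), (7, -4)) = 12.0416
d((-4, -10), (7, -4)) = 12.53

Closest pair: (-1, 0) and (-7, 6) with distance 8.4853

The closest pair is (-1, 0) and (-7, 6) with Euclidean distance 8.4853. For 5 points, brute-force pairwise comparison is shown above. For large n, the divide-and-conquer algorithm (sort by x, recurse on halves, check the dividing strip) achieves O(n log n).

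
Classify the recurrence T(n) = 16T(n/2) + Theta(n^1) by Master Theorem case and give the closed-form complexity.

Master Theorem for T(n) = 16T(n/2) + O(n^1):

a = 16, b = 2, c = 1
log_b(a) = log_2(16) = 4.0000

Case 1: c = 1 < log_2(16) = 4.0000
T(n) = O(n^(log_2 16)) = O(n^4)

For T(n) = 16T(n/2) + O(n^1): log_2(16) = 4.0000. This is Case 1 of the Master Theorem (c < log_b(a), work dominated by leaves), giving O(n^4).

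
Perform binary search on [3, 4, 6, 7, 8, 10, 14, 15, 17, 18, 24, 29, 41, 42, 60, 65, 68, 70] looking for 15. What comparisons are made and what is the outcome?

Binary search for 15 in [3, 4, 6, 7, 8, 10, 14, 15, 17, 18, 24, 29, 41, 42, 60, 65, 68, 70]:

lo=0, hi=17, mid=8, arr[mid]=17 -> 17 > 15, search left half
lo=0, hi=7, mid=3, arr[mid]=7 -> 7 < 15, search right half
lo=4, hi=7, mid=5, arr[mid]=10 -> 10 < 15, search right half
lo=6, hi=7, mid=6, arr[mid]=14 -> 14 < 15, search right half
lo=7, hi=7, mid=7, arr[mid]=15 -> Found target at index 7!

Binary search finds 15 at index 7 after 5 comparisons. The search repeatedly halves the search space by comparing with the middle element.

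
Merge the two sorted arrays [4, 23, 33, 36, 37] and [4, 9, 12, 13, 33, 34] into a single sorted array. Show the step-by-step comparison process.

Merging process:

Compare 4 vs 4: take 4 from left. Merged: [4]
Compare 23 vs 4: take 4 from right. Merged: [4, 4]
Compare 23 vs 9: take 9 from right. Merged: [4, 4, 9]
Compare 23 vs 12: take 12 from right. Merged: [4, 4, 9, 12]
Compare 23 vs 13: take 13 from right. Merged: [4, 4, 9, 12, 13]
Compare 23 vs 33: take 23 from left. Merged: [4, 4, 9, 12, 13, 23]
Compare 33 vs 33: take 33 from left. Merged: [4, 4, 9, 12, 13, 23, 33]
Compare 36 vs 33: take 33 from right. Merged: [4, 4, 9, 12, 13, 23, 33, 33]
Compare 36 vs 34: take 34 from right. Merged: [4, 4, 9, 12, 13, 23, 33, 33, 34]
Append remaining from left: [36, 37]. Merged: [4, 4, 9, 12, 13, 23, 33, 33, 34, 36, 37]

Final merged array: [4, 4, 9, 12, 13, 23, 33, 33, 34, 36, 37]
Total comparisons: 9

The merged array is [4, 4, 9, 12, 13, 23, 33, 33, 34, 36, 37], requiring 9 comparisons. The merge step runs in O(n) time where n is the total number of elements.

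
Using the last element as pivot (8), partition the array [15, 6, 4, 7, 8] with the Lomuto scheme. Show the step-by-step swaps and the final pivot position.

Lomuto partition with pivot = 8:

Initial array: [15, 6, 4, 7, 8]

arr[0]=15 > 8: no swap
arr[1]=6 <= 8: swap with position 0, array becomes [6, 15, 4, 7, 8]
arr[2]=4 <= 8: swap with position 1, array becomes [6, 4, 15, 7, 8]
arr[3]=7 <= 8: swap with position 2, array becomes [6, 4, 7, 15, 8]

Place pivot at position 3: [6, 4, 7, 8, 15]
Pivot position: 3

After partitioning with pivot 8, the array becomes [6, 4, 7, 8, 15]. The pivot is placed at index 3. All elements to the left of the pivot are <= 8, and all elements to the right are > 8.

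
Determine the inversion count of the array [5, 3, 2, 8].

Finding inversions in [5, 3, 2, 8]:

(0, 1): arr[0]=5 > arr[1]=3
(0, 2): arr[0]=5 > arr[2]=2
(1, 2): arr[1]=3 > arr[2]=2

Total inversions: 3

The array has 3 inversion(s): (0,1), (0,2), (1,2). Each pair (i,j) satisfies i < j and arr[i] > arr[j].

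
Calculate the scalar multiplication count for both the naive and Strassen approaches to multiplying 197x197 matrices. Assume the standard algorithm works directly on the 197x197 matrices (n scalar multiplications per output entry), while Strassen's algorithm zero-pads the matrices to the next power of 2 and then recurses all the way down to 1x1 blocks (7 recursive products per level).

Matrix multiplication for 197x197 matrices:

Strassen's algorithm requires power-of-2 dimensions. Pad 197x197 to 256x256 (next power of 2).

Standard algorithm: 197^3 = 7645373 multiplications
Strassen's algorithm: 7^(log2(256)) = 7^8 = 5764801 multiplications
Savings: 7645373 - 5764801 = 1880572 multiplications

Standard: 7645373 multiplications (197^3). Strassen: 5764801 multiplications (7^8, after padding to 256x256). Strassen reduces 8 recursive multiplications to 7 at each level.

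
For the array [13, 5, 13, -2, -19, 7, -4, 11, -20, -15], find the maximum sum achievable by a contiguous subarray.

Using Kadane's algorithm on [13, 5, 13, -2, -19, 7, -4, 11, -20, -15]:

Scanning through the array:
Position 1 (value 5): max_ending_here = 18, max_so_far = 18
Position 2 (value 13): max_ending_here = 31, max_so_far = 31
Position 3 (value -2): max_ending_here = 29, max_so_far = 31
Position 4 (value -19): max_ending_here = 10, max_so_far = 31
Position 5 (value 7): max_ending_here = 17, max_so_far = 31
Position 6 (value -4): max_ending_here = 13, max_so_far = 31
Position 7 (value 11): max_ending_here = 24, max_so_far = 31
Position 8 (value -20): max_ending_here = 4, max_so_far = 31
Position 9 (value -15): max_ending_here = -11, max_so_far = 31

Maximum subarray: [13, 5, 13]
Maximum sum: 31

The maximum subarray is [13, 5, 13] with sum 31. This subarray runs from index 0 to index 2.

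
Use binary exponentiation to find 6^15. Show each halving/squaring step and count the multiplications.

Computing 6^15 by squaring (build up from 6^1; each line after the first costs one multiplication):

6^1 = 6
6^2 = (6^1)^2 = 6^2 = 36
6^3 = 6 * 6^2 = 6 * 36 = 216
6^6 = (6^3)^2 = 216^2 = 46656
6^7 = 6 * 6^6 = 6 * 46656 = 279936
6^14 = (6^7)^2 = 279936^2 = 78364164096
6^15 = 6 * 6^14 = 6 * 78364164096 = 470184984576

Result: 470184984576
Multiplications needed: 6 (6 lines after 6^1)

6^15 = 470184984576. Using exponentiation by squaring, this requires 6 multiplications. The key idea: if the exponent is even, square the half-power; if odd, multiply by the base once.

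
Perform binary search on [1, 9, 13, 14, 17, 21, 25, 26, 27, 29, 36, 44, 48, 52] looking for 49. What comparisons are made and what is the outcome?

Binary search for 49 in [1, 9, 13, 14, 17, 21, 25, 26, 27, 29, 36, 44, 48, 52]:

lo=0, hi=13, mid=6, arr[mid]=25 -> 25 < 49, search right half
lo=7, hi=13, mid=10, arr[mid]=36 -> 36 < 49, search right half
lo=11, hi=13, mid=12, arr[mid]=48 -> 48 < 49, search right half
lo=13, hi=13, mid=13, arr[mid]=52 -> 52 > 49, search left half
lo=13 > hi=12, target 49 not found

Binary search determines that 49 is not in the array after 4 comparisons. The search space was exhausted without finding the target.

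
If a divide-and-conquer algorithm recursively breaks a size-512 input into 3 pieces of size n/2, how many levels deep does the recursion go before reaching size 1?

For divide and conquer with division factor 2:

Problem sizes at each level:
Level 0: 512
Level 1: 256
Level 2: 128
Level 3: 64
Level 4: 32
Level 5: 16
Level 6: 8
Level 7: 4
Level 8: 2
Level 9: 1

The root is level 0 and the size-1 base case is level 9 (the tree spans levels 0 through 9, i.e. 10 levels counting the root), so the depth is the number of divisions: log_2(512) = 9

The recursion tree depth is log_2(512) = 9. At each level, the problem size is divided by 2, so it takes 9 divisions to reduce to a base case of size 1. The algorithm makes 3 recursive calls at each level.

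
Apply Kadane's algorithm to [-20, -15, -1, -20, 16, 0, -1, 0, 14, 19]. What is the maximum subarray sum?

Using Kadane's algorithm on [-20, -15, -1, -20, 16, 0, -1, 0, 14, 19]:

Scanning through the array:
Position 1 (value -15): max_ending_here = -15, max_so_far = -15
Position 2 (value -1): max_ending_here = -1, max_so_far = -1
Position 3 (value -20): max_ending_here = -20, max_so_far = -1
Position 4 (value 16): max_ending_here = 16, max_so_far = 16
Position 5 (value 0): max_ending_here = 16, max_so_far = 16
Position 6 (value -1): max_ending_here = 15, max_so_far = 16
Position 7 (value 0): max_ending_here = 15, max_so_far = 16
Position 8 (value 14): max_ending_here = 29, max_so_far = 29
Position 9 (value 19): max_ending_here = 48, max_so_far = 48

Maximum subarray: [16, 0, -1, 0, 14, 19]
Maximum sum: 48

The maximum subarray is [16, 0, -1, 0, 14, 19] with sum 48. This subarray runs from index 4 to index 9.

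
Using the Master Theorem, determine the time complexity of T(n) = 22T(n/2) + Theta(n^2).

Master Theorem for T(n) = 22T(n/2) + O(n^2):

a = 22, b = 2, c = 2
log_b(a) = log_2(22) = 4.4594

Case 1: c = 2 < log_2(22) = 4.4594
T(n) = O(n^(log_2 22))

For T(n) = 22T(n/2) + O(n^2): log_2(22) = 4.4594. This is Case 1 of the Master Theorem (c < log_b(a), work dominated by leaves), giving O(n^(log_2 22)).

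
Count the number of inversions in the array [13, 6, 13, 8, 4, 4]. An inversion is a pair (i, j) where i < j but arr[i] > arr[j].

Finding inversions in [13, 6, 13, 8, 4, 4]:

(0, 1): arr[0]=13 > arr[1]=6
(0, 3): arr[0]=13 > arr[3]=8
(0, 4): arr[0]=13 > arr[4]=4
(0, 5): arr[0]=13 > arr[5]=4
(1, 4): arr[1]=6 > arr[4]=4
(1, 5): arr[1]=6 > arr[5]=4
(2, 3): arr[2]=13 > arr[3]=8
(2, 4): arr[2]=13 > arr[4]=4
(2, 5): arr[2]=13 > arr[5]=4
(3, 4): arr[3]=8 > arr[4]=4
(3, 5): arr[3]=8 > arr[5]=4

Total inversions: 11

The array has 11 inversion(s): (0,1), (0,3), (0,4), (0,5), (1,4), (1,5), (2,3), (2,4), (2,5), (3,4), (3,5). Each pair (i,j) satisfies i < j and arr[i] > arr[j].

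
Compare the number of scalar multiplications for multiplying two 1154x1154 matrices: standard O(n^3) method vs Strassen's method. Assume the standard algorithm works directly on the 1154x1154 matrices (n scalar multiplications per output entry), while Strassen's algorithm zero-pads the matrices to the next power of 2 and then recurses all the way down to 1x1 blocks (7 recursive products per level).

Matrix multiplication for 1154x1154 matrices:

Strassen's algorithm requires power-of-2 dimensions. Pad 1154x1154 to 2048x2048 (next power of 2).

Standard algorithm: 1154^3 = 1536800264 multiplications
Strassen's algorithm: 7^(log2(2048)) = 7^11 = 1977326743 multiplications
Difference: 1536800264 - 1977326743 = -440526479 (Strassen uses MORE here due to padding overhead — for small or just-over-power-of-2 n, padding can outweigh the per-level savings)

Standard: 1536800264 multiplications (1154^3). Strassen: 1977326743 multiplications (7^11, after padding to 2048x2048). Strassen reduces 8 recursive multiplications to 7 at each level.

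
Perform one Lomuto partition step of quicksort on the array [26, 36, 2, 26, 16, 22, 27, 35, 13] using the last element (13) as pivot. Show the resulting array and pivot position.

Lomuto partition with pivot = 13:

Initial array: [26, 36, 2, 26, 16, 22, 27, 35, 13]

arr[0]=26 > 13: no swap
arr[1]=36 > 13: no swap
arr[2]=2 <= 13: swap with position 0, array becomes [2, 36, 26, 26, 16, 22, 27, 35, 13]
arr[3]=26 > 13: no swap
arr[4]=16 > 13: no swap
arr[5]=22 > 13: no swap
arr[6]=27 > 13: no swap
arr[7]=35 > 13: no swap

Place pivot at position 1: [2, 13, 26, 26, 16, 22, 27, 35, 36]
Pivot position: 1

After partitioning with pivot 13, the array becomes [2, 13, 26, 26, 16, 22, 27, 35, 36]. The pivot is placed at index 1. All elements to the left of the pivot are <= 13, and all elements to the right are > 13.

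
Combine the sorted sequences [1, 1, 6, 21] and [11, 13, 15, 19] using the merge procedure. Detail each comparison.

Merging process:

Compare 1 vs 11: take 1 from left. Merged: [1]
Compare 1 vs 11: take 1 from left. Merged: [1, 1]
Compare 6 vs 11: take 6 from left. Merged: [1, 1, 6]
Compare 21 vs 11: take 11 from right. Merged: [1, 1, 6, 11]
Compare 21 vs 13: take 13 from right. Merged: [1, 1, 6, 11, 13]
Compare 21 vs 15: take 15 from right. Merged: [1, 1, 6, 11, 13, 15]
Compare 21 vs 19: take 19 from right. Merged: [1, 1, 6, 11, 13, 15, 19]
Append remaining from left: [21]. Merged: [1, 1, 6, 11, 13, 15, 19, 21]

Final merged array: [1, 1, 6, 11, 13, 15, 19, 21]
Total comparisons: 7

The merged array is [1, 1, 6, 11, 13, 15, 19, 21], requiring 7 comparisons. The merge step runs in O(n) time where n is the total number of elements.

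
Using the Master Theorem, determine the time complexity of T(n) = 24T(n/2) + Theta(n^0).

Master Theorem for T(n) = 24T(n/2) + O(n^0):

a = 24, b = 2, c = 0
log_b(a) = log_2(24) = 4.5850

Case 1: c = 0 < log_2(24) = 4.5850
T(n) = O(n^(log_2 24))

For T(n) = 24T(n/2) + O(n^0): log_2(24) = 4.5850. This is Case 1 of the Master Theorem (c < log_b(a), work dominated by leaves), giving O(n^(log_2 24)).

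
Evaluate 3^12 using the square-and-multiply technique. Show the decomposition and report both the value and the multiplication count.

Computing 3^12 by squaring (build up from 3^1; each line after the first costs one multiplication):

3^1 = 3
3^2 = (3^1)^2 = 3^2 = 9
3^3 = 3 * 3^2 = 3 * 9 = 27
3^6 = (3^3)^2 = 27^2 = 729
3^12 = (3^6)^2 = 729^2 = 531441

Result: 531441
Multiplications needed: 4 (4 lines after 3^1)

3^12 = 531441. Using exponentiation by squaring, this requires 4 multiplications. The key idea: if the exponent is even, square the half-power; if odd, multiply by the base once.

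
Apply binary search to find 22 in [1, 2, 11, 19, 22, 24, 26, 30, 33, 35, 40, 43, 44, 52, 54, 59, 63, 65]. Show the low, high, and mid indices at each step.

Binary search for 22 in [1, 2, 11, 19, 22, 24, 26, 30, 33, 35, 40, 43, 44, 52, 54, 59, 63, 65]:

lo=0, hi=17, mid=8, arr[mid]=33 -> 33 > 22, search left half
lo=0, hi=7, mid=3, arr[mid]=19 -> 19 < 22, search right half
lo=4, hi=7, mid=5, arr[mid]=24 -> 24 > 22, search left half
lo=4, hi=4, mid=4, arr[mid]=22 -> Found target at index 4!

Binary search finds 22 at index 4 after 4 comparisons. The search repeatedly halves the search space by comparing with the middle element.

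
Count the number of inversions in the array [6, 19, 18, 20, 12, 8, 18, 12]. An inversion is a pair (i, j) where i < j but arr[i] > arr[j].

Finding inversions in [6, 19, 18, 20, 12, 8, 18, 12]:

(1, 2): arr[1]=19 > arr[2]=18
(1, 4): arr[1]=19 > arr[4]=12
(1, 5): arr[1]=19 > arr[5]=8
(1, 6): arr[1]=19 > arr[6]=18
(1, 7): arr[1]=19 > arr[7]=12
(2, 4): arr[2]=18 > arr[4]=12
(2, 5): arr[2]=18 > arr[5]=8
(2, 7): arr[2]=18 > arr[7]=12
(3, 4): arr[3]=20 > arr[4]=12
(3, 5): arr[3]=20 > arr[5]=8
(3, 6): arr[3]=20 > arr[6]=18
(3, 7): arr[3]=20 > arr[7]=12
(4, 5): arr[4]=12 > arr[5]=8
(6, 7): arr[6]=18 > arr[7]=12

Total inversions: 14

The array has 14 inversion(s): (1,2), (1,4), (1,5), (1,6), (1,7), (2,4), (2,5), (2,7), (3,4), (3,5), (3,6), (3,7), (4,5), (6,7). Each pair (i,j) satisfies i < j and arr[i] > arr[j].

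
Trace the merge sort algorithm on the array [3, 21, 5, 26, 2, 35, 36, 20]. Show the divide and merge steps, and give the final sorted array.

Merge sort trace:

Split: [3, 21, 5, 26, 2, 35, 36, 20] -> [3, 21, 5, 26] and [2, 35, 36, 20]
  Split: [3, 21, 5, 26] -> [3, 21] and [5, 26]
    Split: [3, 21] -> [3] and [21]
    Merge: [3] + [21] -> [3, 21]
    Split: [5, 26] -> [5] and [26]
    Merge: [5] + [26] -> [5, 26]
  Merge: [3, 21] + [5, 26] -> [3, 5, 21, 26]
  Split: [2, 35, 36, 20] -> [2, 35] and [36, 20]
    Split: [2, 35] -> [2] and [35]
    Merge: [2] + [35] -> [2, 35]
    Split: [36, 20] -> [36] and [20]
    Merge: [36] + [20] -> [20, 36]
  Merge: [2, 35] + [20, 36] -> [2, 20, 35, 36]
Merge: [3, 5, 21, 26] + [2, 20, 35, 36] -> [2, 3, 5, 20, 21, 26, 35, 36]

Final sorted array: [2, 3, 5, 20, 21, 26, 35, 36]

The merge sort proceeds by recursively splitting the array and merging sorted halves.
After all merges, the sorted array is [2, 3, 5, 20, 21, 26, 35, 36].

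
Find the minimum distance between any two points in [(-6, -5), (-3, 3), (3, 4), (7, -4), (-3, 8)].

Computing all pairwise distances among 5 points:

d((-6, -5), (-3, 3)) = 8.544
d((-6, -5), (3, 4)) = 12.7279
d((-6, -5), (7, -4)) = 13.0384
d((-6, -5), (-3, 8)) = 13.3417
d((-3, 3), (3, 4)) = 6.0828
d((-3, 3), (7, -4)) = 12.2066
d((-3, 3), (-3, 8)) = 5.0 <-- minimum
d((3, 4), (7, -4)) = 8.9443
d((3, 4), (-3, 8)) = 7.2111
d((7, -4), (-3, 8)) = 15.6205

Closest pair: (-3, 3) and (-3, 8) with distance 5.0

The closest pair is (-3, 3) and (-3, 8) with Euclidean distance 5.0. For 5 points, brute-force pairwise comparison is shown above. For large n, the divide-and-conquer algorithm (sort by x, recurse on halves, check the dividing strip) achieves O(n log n).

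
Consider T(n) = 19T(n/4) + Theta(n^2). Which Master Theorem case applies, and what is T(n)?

Master Theorem for T(n) = 19T(n/4) + O(n^2):

a = 19, b = 4, c = 2
log_b(a) = log_4(19) = 2.1240

Case 1: c = 2 < log_4(19) = 2.1240
T(n) = O(n^(log_4 19))

For T(n) = 19T(n/4) + O(n^2): log_4(19) = 2.1240. This is Case 1 of the Master Theorem (c < log_b(a), work dominated by leaves), giving O(n^(log_4 19)).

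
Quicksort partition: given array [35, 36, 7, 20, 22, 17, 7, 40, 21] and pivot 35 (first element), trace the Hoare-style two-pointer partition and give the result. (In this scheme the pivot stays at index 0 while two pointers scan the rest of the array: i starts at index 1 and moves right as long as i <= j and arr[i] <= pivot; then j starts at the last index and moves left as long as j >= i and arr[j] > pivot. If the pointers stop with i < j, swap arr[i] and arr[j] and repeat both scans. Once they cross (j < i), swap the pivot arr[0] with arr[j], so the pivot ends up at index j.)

Hoare-style two-pointer partition with pivot = 35:

Initial array: [35, 36, 7, 20, 22, 17, 7, 40, 21]

Pointers start at i = 1, j = 8.
i stops at index 1 (arr[1]=36 > 35), j stops at index 8 (arr[8]=21 <= 35): swap arr[1] and arr[8], array becomes [35, 21, 7, 20, 22, 17, 7, 40, 36]
i ends at 7, j ends at 6: the pointers have crossed (j < i), so scanning stops.

Swap pivot arr[0] with arr[6] to place pivot at position 6: [7, 21, 7, 20, 22, 17, 35, 40, 36]
Pivot position: 6

After partitioning with pivot 35, the array becomes [7, 21, 7, 20, 22, 17, 35, 40, 36]. The pivot is placed at index 6. All elements to the left of the pivot are <= 35, and all elements to the right are > 35.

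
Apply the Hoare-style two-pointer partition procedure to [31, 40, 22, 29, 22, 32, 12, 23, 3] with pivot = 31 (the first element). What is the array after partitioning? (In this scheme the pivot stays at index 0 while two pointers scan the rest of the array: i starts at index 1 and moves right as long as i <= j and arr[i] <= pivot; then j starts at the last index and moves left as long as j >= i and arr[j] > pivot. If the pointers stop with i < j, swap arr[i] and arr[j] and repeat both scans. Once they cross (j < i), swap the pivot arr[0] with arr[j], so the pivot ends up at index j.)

Hoare-style two-pointer partition with pivot = 31:

Initial array: [31, 40, 22, 29, 22, 32, 12, 23, 3]

Pointers start at i = 1, j = 8.
i stops at index 1 (arr[1]=40 > 31), j stops at index 8 (arr[8]=3 <= 31): swap arr[1] and arr[8], array becomes [31, 3, 22, 29, 22, 32, 12, 23, 40]
i stops at index 5 (arr[5]=32 > 31), j stops at index 7 (arr[7]=23 <= 31): swap arr[5] and arr[7], array becomes [31, 3, 22, 29, 22, 23, 12, 32, 40]
i ends at 7, j ends at 6: the pointers have crossed (j < i), so scanning stops.

Swap pivot arr[0] with arr[6] to place pivot at position 6: [12, 3, 22, 29, 22, 23, 31, 32, 40]
Pivot position: 6

After partitioning with pivot 31, the array becomes [12, 3, 22, 29, 22, 23, 31, 32, 40]. The pivot is placed at index 6. All elements to the left of the pivot are <= 31, and all elements to the right are > 31.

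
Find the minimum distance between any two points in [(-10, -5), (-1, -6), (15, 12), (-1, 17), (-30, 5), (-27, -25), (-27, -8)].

Computing all pairwise distances among 7 points:

d((-10, -5), (-1, -6)) = 9.0554 <-- minimum
d((-10, -5), (15, 12)) = 30.2324
d((-10, -5), (-1, 17)) = 23.7697
d((-10, -5), (-30, 5)) = 22.3607
d((-10, -5), (-27, -25)) = 26.2488
d((-10, -5), (-27, -8)) = 17.2627
d((-1, -6), (15, 12)) = 24.0832
d((-1, -6), (-1, 17)) = 23.0
d((-1, -6), (-30, 5)) = 31.0161
d((-1, -6), (-27, -25)) = 32.2025
d((-1, -6), (-27, -8)) = 26.0768
d((15, 12), (-1, 17)) = 16.7631
d((15, 12), (-30, 5)) = 45.5412
d((15, 12), (-27, -25)) = 55.9732
d((15, 12), (-27, -8)) = 46.5188
d((-1, 17), (-30, 5)) = 31.3847
d((-1, 17), (-27, -25)) = 49.3964
d((-1, 17), (-27, -8)) = 36.0694
d((-30, 5), (-27, -25)) = 30.1496
d((-30, 5), (-27, -8)) = 13.3417
d((-27, -25), (-27, -8)) = 17.0

Closest pair: (-10, -5) and (-1, -6) with distance 9.0554

The closest pair is (-10, -5) and (-1, -6) with Euclidean distance 9.0554. For 7 points, brute-force pairwise comparison is shown above. For large n, the divide-and-conquer algorithm (sort by x, recurse on halves, check the dividing strip) achieves O(n log n).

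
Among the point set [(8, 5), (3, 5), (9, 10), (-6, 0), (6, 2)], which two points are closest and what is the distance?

Computing all pairwise distances among 5 points:

d((8, 5), (3, 5)) = 5.0
d((8, 5), (9, 10)) = 5.099
d((8, 5), (-6, 0)) = 14.8661
d((8, 5), (6, 2)) = 3.6056 <-- minimum
d((3, 5), (9, 10)) = 7.8102
d((3, 5), (-6, 0)) = 10.2956
d((3, 5), (6, 2)) = 4.2426
d((9, 10), (-6, 0)) = 18.0278
d((9, 10), (6, 2)) = 8.544
d((-6, 0), (6, 2)) = 12.1655

Closest pair: (8, 5) and (6, 2) with distance 3.6056

The closest pair is (8, 5) and (6, 2) with Euclidean distance 3.6056. For 5 points, brute-force pairwise comparison is shown above. For large n, the divide-and-conquer algorithm (sort by x, recurse on halves, check the dividing strip) achieves O(n log n).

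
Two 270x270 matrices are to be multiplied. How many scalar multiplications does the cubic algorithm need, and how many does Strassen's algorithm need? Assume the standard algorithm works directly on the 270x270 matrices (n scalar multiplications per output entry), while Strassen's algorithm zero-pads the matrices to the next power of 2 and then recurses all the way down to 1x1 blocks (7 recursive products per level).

Matrix multiplication for 270x270 matrices:

Strassen's algorithm requires power-of-2 dimensions. Pad 270x270 to 512x512 (next power of 2).

Standard algorithm: 270^3 = 19683000 multiplications
Strassen's algorithm: 7^(log2(512)) = 7^9 = 40353607 multiplications
Difference: 19683000 - 40353607 = -20670607 (Strassen uses MORE here due to padding overhead — for small or just-over-power-of-2 n, padding can outweigh the per-level savings)

Standard: 19683000 multiplications (270^3). Strassen: 40353607 multiplications (7^9, after padding to 512x512). Strassen reduces 8 recursive multiplications to 7 at each level.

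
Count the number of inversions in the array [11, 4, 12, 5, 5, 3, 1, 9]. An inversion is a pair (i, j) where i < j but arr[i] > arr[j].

Finding inversions in [11, 4, 12, 5, 5, 3, 1, 9]:

(0, 1): arr[0]=11 > arr[1]=4
(0, 3): arr[0]=11 > arr[3]=5
(0, 4): arr[0]=11 > arr[4]=5
(0, 5): arr[0]=11 > arr[5]=3
(0, 6): arr[0]=11 > arr[6]=1
(0, 7): arr[0]=11 > arr[7]=9
(1, 5): arr[1]=4 > arr[5]=3
(1, 6): arr[1]=4 > arr[6]=1
(2, 3): arr[2]=12 > arr[3]=5
(2, 4): arr[2]=12 > arr[4]=5
(2, 5): arr[2]=12 > arr[5]=3
(2, 6): arr[2]=12 > arr[6]=1
(2, 7): arr[2]=12 > arr[7]=9
(3, 5): arr[3]=5 > arr[5]=3
(3, 6): arr[3]=5 > arr[6]=1
(4, 5): arr[4]=5 > arr[5]=3
(4, 6): arr[4]=5 > arr[6]=1
(5, 6): arr[5]=3 > arr[6]=1

Total inversions: 18

The array has 18 inversion(s): (0,1), (0,3), (0,4), (0,5), (0,6), (0,7), (1,5), (1,6), (2,3), (2,4), (2,5), (2,6), (2,7), (3,5), (3,6), (4,5), (4,6), (5,6). Each pair (i,j) satisfies i < j and arr[i] > arr[j].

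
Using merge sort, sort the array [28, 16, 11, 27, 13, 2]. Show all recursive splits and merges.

Merge sort trace:

Split: [28, 16, 11, 27, 13, 2] -> [28, 16, 11] and [27, 13, 2]
  Split: [28, 16, 11] -> [28] and [16, 11]
    Split: [16, 11] -> [16] and [11]
    Merge: [16] + [11] -> [11, 16]
  Merge: [28] + [11, 16] -> [11, 16, 28]
  Split: [27, 13, 2] -> [27] and [13, 2]
    Split: [13, 2] -> [13] and [2]
    Merge: [13] + [2] -> [2, 13]
  Merge: [27] + [2, 13] -> [2, 13, 27]
Merge: [11, 16, 28] + [2, 13, 27] -> [2, 11, 13, 16, 27, 28]

Final sorted array: [2, 11, 13, 16, 27, 28]

The merge sort proceeds by recursively splitting the array and merging sorted halves.
After all merges, the sorted array is [2, 11, 13, 16, 27, 28].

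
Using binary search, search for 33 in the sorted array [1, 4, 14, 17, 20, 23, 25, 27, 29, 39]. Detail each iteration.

Binary search for 33 in [1, 4, 14, 17, 20, 23, 25, 27, 29, 39]:

lo=0, hi=9, mid=4, arr[mid]=20 -> 20 < 33, search right half
lo=5, hi=9, mid=7, arr[mid]=27 -> 27 < 33, search right half
lo=8, hi=9, mid=8, arr[mid]=29 -> 29 < 33, search right half
lo=9, hi=9, mid=9, arr[mid]=39 -> 39 > 33, search left half
lo=9 > hi=8, target 33 not found

Binary search determines that 33 is not in the array after 4 comparisons. The search space was exhausted without finding the target.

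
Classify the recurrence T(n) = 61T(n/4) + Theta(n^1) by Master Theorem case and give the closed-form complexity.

Master Theorem for T(n) = 61T(n/4) + O(n^1):

a = 61, b = 4, c = 1
log_b(a) = log_4(61) = 2.9654

Case 1: c = 1 < log_4(61) = 2.9654
T(n) = O(n^(log_4 61))

For T(n) = 61T(n/4) + O(n^1): log_4(61) = 2.9654. This is Case 1 of the Master Theorem (c < log_b(a), work dominated by leaves), giving O(n^(log_4 61)).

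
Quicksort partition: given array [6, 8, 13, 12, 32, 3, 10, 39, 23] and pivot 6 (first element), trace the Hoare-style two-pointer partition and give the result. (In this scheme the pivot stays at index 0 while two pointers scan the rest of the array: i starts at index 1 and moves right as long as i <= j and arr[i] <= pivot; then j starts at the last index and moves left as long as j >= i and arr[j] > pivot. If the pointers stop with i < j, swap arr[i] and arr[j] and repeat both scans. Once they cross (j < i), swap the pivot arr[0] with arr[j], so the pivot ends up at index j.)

Hoare-style two-pointer partition with pivot = 6:

Initial array: [6, 8, 13, 12, 32, 3, 10, 39, 23]

Pointers start at i = 1, j = 8.
i stops at index 1 (arr[1]=8 > 6), j stops at index 5 (arr[5]=3 <= 6): swap arr[1] and arr[5], array becomes [6, 3, 13, 12, 32, 8, 10, 39, 23]
i ends at 2, j ends at 1: the pointers have crossed (j < i), so scanning stops.

Swap pivot arr[0] with arr[1] to place pivot at position 1: [3, 6, 13, 12, 32, 8, 10, 39, 23]
Pivot position: 1

After partitioning with pivot 6, the array becomes [3, 6, 13, 12, 32, 8, 10, 39, 23]. The pivot is placed at index 1. All elements to the left of the pivot are <= 6, and all elements to the right are > 6.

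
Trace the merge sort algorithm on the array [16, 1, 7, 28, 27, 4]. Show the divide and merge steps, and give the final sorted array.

Merge sort trace:

Split: [16, 1, 7, 28, 27, 4] -> [16, 1, 7] and [28, 27, 4]
  Split: [16, 1, 7] -> [16] and [1, 7]
    Split: [1, 7] -> [1] and [7]
    Merge: [1] + [7] -> [1, 7]
  Merge: [16] + [1, 7] -> [1, 7, 16]
  Split: [28, 27, 4] -> [28] and [27, 4]
    Split: [27, 4] -> [27] and [4]
    Merge: [27] + [4] -> [4, 27]
  Merge: [28] + [4, 27] -> [4, 27, 28]
Merge: [1, 7, 16] + [4, 27, 28] -> [1, 4, 7, 16, 27, 28]

Final sorted array: [1, 4, 7, 16, 27, 28]

The merge sort proceeds by recursively splitting the array and merging sorted halves.
After all merges, the sorted array is [1, 4, 7, 16, 27, 28].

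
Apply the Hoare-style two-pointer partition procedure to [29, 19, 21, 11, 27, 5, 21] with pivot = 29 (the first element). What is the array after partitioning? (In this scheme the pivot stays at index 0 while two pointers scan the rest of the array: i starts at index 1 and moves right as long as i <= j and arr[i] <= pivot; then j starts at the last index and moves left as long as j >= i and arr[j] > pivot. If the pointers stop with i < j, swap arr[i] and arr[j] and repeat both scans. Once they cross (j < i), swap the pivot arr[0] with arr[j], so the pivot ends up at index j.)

Hoare-style two-pointer partition with pivot = 29:

Initial array: [29, 19, 21, 11, 27, 5, 21]

Pointers start at i = 1, j = 6.
i ends at 7, j ends at 6: the pointers have crossed (j < i), so scanning stops.

Swap pivot arr[0] with arr[6] to place pivot at position 6: [21, 19, 21, 11, 27, 5, 29]
Pivot position: 6

After partitioning with pivot 29, the array becomes [21, 19, 21, 11, 27, 5, 29]. The pivot is placed at index 6. All elements to the left of the pivot are <= 29, and all elements to the right are > 29.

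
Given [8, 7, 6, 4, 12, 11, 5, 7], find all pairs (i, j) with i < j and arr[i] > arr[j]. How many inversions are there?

Finding inversions in [8, 7, 6, 4, 12, 11, 5, 7]:

(0, 1): arr[0]=8 > arr[1]=7
(0, 2): arr[0]=8 > arr[2]=6
(0, 3): arr[0]=8 > arr[3]=4
(0, 6): arr[0]=8 > arr[6]=5
(0, 7): arr[0]=8 > arr[7]=7
(1, 2): arr[1]=7 > arr[2]=6
(1, 3): arr[1]=7 > arr[3]=4
(1, 6): arr[1]=7 > arr[6]=5
(2, 3): arr[2]=6 > arr[3]=4
(2, 6): arr[2]=6 > arr[6]=5
(4, 5): arr[4]=12 > arr[5]=11
(4, 6): arr[4]=12 > arr[6]=5
(4, 7): arr[4]=12 > arr[7]=7
(5, 6): arr[5]=11 > arr[6]=5
(5, 7): arr[5]=11 > arr[7]=7

Total inversions: 15

The array has 15 inversion(s): (0,1), (0,2), (0,3), (0,6), (0,7), (1,2), (1,3), (1,6), (2,3), (2,6), (4,5), (4,6), (4,7), (5,6), (5,7). Each pair (i,j) satisfies i < j and arr[i] > arr[j].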